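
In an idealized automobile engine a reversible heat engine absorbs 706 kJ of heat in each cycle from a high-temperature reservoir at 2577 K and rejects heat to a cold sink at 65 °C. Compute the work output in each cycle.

W ≈ 613 kJ

T_C = 65 °C → 65 + 273.15 = 338.15 K.
η_rev = 1 − T_C/T_H = 1 − 338.15/2577.00 = 0.8688.
W = η·Q_H = 0.8688 × 706 = 613 kJ.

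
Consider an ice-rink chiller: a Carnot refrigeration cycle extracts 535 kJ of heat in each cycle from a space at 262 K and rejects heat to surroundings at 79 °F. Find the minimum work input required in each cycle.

W_in ≈ 76.1 kJ

T_H = 79 °F → (79 − 32) × 5/9 = 26.11 °C = 299.26 K.
Carnot COP: COP_R = T_C/(T_H − T_C) = 262.00/37.26 = 7.0315.
W = Q_C/COP_R = 535/7.0315 = 76.1 kJ.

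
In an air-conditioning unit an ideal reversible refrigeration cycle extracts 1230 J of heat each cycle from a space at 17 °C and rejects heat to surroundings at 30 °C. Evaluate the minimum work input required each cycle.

T_H = 30 °C → 30 + 273.15 = 303.15 K.
T_C = 17 °C → 17 + 273.15 = 290.15 K.
COP_R = T_C/(T_H − T_C) = 290.15/13.00 = 22.3192.
W = Q_C/COP_R = 1230/22.3192 = 55.11 J.

W_in ≈ 55.11 J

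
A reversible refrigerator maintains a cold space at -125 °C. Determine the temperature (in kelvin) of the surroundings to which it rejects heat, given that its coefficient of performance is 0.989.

T_C = -125 °C → -125 + 273.15 = 148.15 K.
COP_R = T_C/(T_H − T_C) ⇒ T_H = T_C·(1 + 1/COP_R) = 148.15 × (1 + 1/0.989) = 298 K.

T_H ≈ 298 K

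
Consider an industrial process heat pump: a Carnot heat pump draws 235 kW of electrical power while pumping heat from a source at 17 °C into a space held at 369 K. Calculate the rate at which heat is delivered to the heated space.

Q̇_H ≈ 1100 kW

T_C = 17 °C → 17 + 273.15 = 290.15 K.
COP_HP = T_H/(T_H − T_C) = 369.00/78.85 = 4.6798.
Q_H = COP_HP · W = 4.6798 × 235 = 1100 kW.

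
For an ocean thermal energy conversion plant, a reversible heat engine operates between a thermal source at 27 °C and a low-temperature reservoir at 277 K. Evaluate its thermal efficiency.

T_H = 27 °C → 27 + 273.15 = 300.15 K.
For a reversible engine, η = 1 − T_C/T_H = 1 − 277.00/300.15 = 0.07713.

η ≈ 0.07713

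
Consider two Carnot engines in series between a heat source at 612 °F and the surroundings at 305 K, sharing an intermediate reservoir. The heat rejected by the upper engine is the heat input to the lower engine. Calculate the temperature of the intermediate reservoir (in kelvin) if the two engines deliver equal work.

T_H = 612 °F → (612 − 32) × 5/9 = 322.22 °C = 595.37 K.
For reversible stages Q_m = Q_H·(T_m/T_H). Setting W₁ = Q_H(1 − T_m/T_H) equal to W₂ = Q_m(1 − T_C/T_m) = Q_H·(T_m − T_C)/T_H gives T_H − T_m = T_m − T_C, so T_m = (T_H + T_C)/2 = (595.37 + 305.00)/2 = 450 K.

T_m ≈ 450 K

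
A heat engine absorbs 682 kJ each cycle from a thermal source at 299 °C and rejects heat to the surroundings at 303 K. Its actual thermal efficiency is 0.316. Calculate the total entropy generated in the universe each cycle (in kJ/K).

ΔS_univ ≈ 0.348 kJ/K

T_H = 299 °C → 299 + 273.15 = 572.15 K.
W = η·Q_H = 0.316 × 682 = 215.5 kJ, so Q_C = Q_H − W = 466.5 kJ.
Entropy balance on the reservoirs: −Q_H/T_H = -1.192 kJ/K, +Q_C/T_C = 1.540 kJ/K.
ΔS_univ = −Q_H/T_H + Q_C/T_C = 0.348 kJ/K (> 0, since η = 0.316 < η_Carnot = 0.470).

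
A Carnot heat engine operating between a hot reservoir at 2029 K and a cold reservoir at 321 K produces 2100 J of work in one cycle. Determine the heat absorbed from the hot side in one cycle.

Q_H ≈ 2490 J

The Carnot efficiency is η = 1 − T_C/T_H = 1 − 321.00/2029.00 = 0.8418.
Q_H = W/η = 2100/0.8418 = 2490 J.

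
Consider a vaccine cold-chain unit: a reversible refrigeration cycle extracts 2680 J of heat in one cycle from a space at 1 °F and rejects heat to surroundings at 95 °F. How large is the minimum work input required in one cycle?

W_in ≈ 546.9 J

T_H = 95 °F → (95 − 32) × 5/9 = 35.00 °C = 308.15 K.
T_C = 1 °F → (1 − 32) × 5/9 = -17.22 °C = 255.93 K.
Carnot COP: COP_R = T_C/(T_H − T_C) = 255.93/52.22 = 4.9007.
W = Q_C/COP_R = 2680/4.9007 = 546.9 J.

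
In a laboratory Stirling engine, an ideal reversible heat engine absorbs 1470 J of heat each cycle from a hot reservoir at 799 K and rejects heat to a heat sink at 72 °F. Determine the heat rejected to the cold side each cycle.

Q_C ≈ 543 J

T_C = 72 °F → (72 − 32) × 5/9 = 22.22 °C = 295.37 K.
For a reversible engine, η = 1 − T_C/T_H = 1 − 295.37/799.00 = 0.6303.
For a reversible cycle Q_C/Q_H = T_C/T_H, so Q_C = 1470 × 295.37/799.00 = 543 J.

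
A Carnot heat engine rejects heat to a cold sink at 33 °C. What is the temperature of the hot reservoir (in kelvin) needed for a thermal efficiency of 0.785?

T_C = 33 °C → 33 + 273.15 = 306.15 K.
From η = 1 − T_C/T_H, solving for T_H gives T_H = T_C/(1 − η) = 306.15/(1 − 0.785) = 1420 K.

T_H ≈ 1420 K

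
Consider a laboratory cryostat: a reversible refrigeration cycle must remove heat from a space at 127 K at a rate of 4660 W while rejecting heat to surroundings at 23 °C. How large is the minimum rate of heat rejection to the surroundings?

Q̇_H ≈ 10900 W

T_H = 23 °C → 23 + 273.15 = 296.15 K.
For a reversible cycle Q_H/Q_C = T_H/T_C, so Q_H = Q_C·T_H/T_C = 4660 × 296.15/127.00 = 10900 W.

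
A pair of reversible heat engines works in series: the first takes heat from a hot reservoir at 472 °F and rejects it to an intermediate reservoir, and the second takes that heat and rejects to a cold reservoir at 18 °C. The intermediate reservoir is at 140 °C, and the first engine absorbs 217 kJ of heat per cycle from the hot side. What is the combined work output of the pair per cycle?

T_H = 472 °F → (472 − 32) × 5/9 = 244.44 °C = 517.59 K.
T_C = 18 °C → 18 + 273.15 = 291.15 K.
Two reversible stages in series are equivalent to a single Carnot engine between T_H and T_C, so η_total = 1 − T_C/T_H = 1 − 291.15/517.59 = 0.4375.
W_total = η_total · Q_H = 0.4375 × 217 = 94.9 kJ.

W_total ≈ 94.9 kJ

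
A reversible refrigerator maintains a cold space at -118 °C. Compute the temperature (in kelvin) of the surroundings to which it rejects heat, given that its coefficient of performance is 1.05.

T_H ≈ 303 K

T_C = -118 °C → -118 + 273.15 = 155.15 K.
COP_R = T_C/(T_H − T_C) ⇒ T_H = T_C·(1 + 1/COP_R) = 155.15 × (1 + 1/1.05) = 303 K.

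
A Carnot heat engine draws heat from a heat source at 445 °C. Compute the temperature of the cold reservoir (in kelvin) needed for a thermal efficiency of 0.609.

T_H = 445 °C → 445 + 273.15 = 718.15 K.
From η = 1 − T_C/T_H, T_C = T_H·(1 − η) = 718.15 × (1 − 0.609) = 281 K.

T_C ≈ 281 K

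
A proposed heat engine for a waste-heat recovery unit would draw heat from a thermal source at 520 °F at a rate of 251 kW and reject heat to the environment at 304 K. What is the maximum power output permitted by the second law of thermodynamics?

Ẇ_max ≈ 111 kW

T_H = 520 °F → (520 − 32) × 5/9 = 271.11 °C = 544.26 K.
The upper bound on efficiency is η_max = 1 − T_C/T_H = 1 − 304.00/544.26 = 0.4414.
W_max = η_max · Q_H = 0.4414 × 251 = 111 kW.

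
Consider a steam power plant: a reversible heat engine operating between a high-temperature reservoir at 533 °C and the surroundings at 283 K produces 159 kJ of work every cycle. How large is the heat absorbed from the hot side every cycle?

T_H = 533 °C → 533 + 273.15 = 806.15 K.
The Carnot efficiency is η = 1 − T_C/T_H = 1 − 283.00/806.15 = 0.6489.
Q_H = W/η = 159/0.6489 = 245 kJ.

Q_H ≈ 245 kJ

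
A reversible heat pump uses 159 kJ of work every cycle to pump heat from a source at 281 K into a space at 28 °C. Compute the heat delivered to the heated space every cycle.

T_H = 28 °C → 28 + 273.15 = 301.15 K.
The Carnot heat-pump COP is COP_HP = T_H/(T_H − T_C) = 301.15/20.15 = 14.9454.
Q_H = COP_HP · W = 14.9454 × 159 = 2376 kJ.

Q_H ≈ 2376 kJ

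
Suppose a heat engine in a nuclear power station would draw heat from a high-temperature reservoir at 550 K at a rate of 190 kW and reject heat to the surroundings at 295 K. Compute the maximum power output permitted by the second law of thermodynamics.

The second-law ceiling is the Carnot efficiency, η_max = 1 − T_C/T_H = 1 − 295.00/550.00 = 0.4636.
W_max = η_max · Q_H = 0.4636 × 190 = 88.09 kW.

Ẇ_max ≈ 88.09 kW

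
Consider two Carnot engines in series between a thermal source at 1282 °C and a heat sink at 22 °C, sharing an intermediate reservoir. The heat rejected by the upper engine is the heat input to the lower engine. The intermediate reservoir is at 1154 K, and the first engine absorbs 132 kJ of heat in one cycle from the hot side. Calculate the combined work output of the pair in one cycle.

T_H = 1282 °C → 1282 + 273.15 = 1555.15 K.
T_C = 22 °C → 22 + 273.15 = 295.15 K.
Two reversible stages in series are equivalent to a single Carnot engine between T_H and T_C, so η_total = 1 − T_C/T_H = 1 − 295.15/1555.15 = 0.8102.
W_total = η_total · Q_H = 0.8102 × 132 = 107 kJ.

W_total ≈ 107 kJ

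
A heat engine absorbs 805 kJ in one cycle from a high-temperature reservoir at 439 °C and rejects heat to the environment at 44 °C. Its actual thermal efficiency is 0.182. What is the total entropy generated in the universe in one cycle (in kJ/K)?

ΔS_univ ≈ 0.9459 kJ/K

T_H = 439 °C → 439 + 273.15 = 712.15 K.
T_C = 44 °C → 44 + 273.15 = 317.15 K.
W = η·Q_H = 0.182 × 805 = 146.5 kJ, so Q_C = Q_H − W = 658.5 kJ.
Reservoir entropy changes: ΔS_H = −Q_H/T_H = −805/712.15 = -1.130 kJ/K and ΔS_C = +Q_C/T_C = 658.5/317.15 = 2.076 kJ/K.
ΔS_univ = −Q_H/T_H + Q_C/T_C = 0.9459 kJ/K (> 0, since η = 0.182 < η_Carnot = 0.555).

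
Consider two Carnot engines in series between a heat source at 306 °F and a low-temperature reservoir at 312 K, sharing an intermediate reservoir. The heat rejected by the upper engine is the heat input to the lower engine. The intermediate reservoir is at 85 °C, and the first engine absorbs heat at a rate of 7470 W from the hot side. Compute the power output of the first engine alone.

T_H = 306 °F → (306 − 32) × 5/9 = 152.22 °C = 425.37 K.
T_m = 85 °C → 85 + 273.15 = 358.15 K.
First-stage efficiency η₁ = 1 − T_m/T_H = 1 − 358.15/425.37 = 0.1580.
W₁ = η₁·Q_H = 0.1580 × 7470 = 1180 W.

Ẇ₁ ≈ 1180 W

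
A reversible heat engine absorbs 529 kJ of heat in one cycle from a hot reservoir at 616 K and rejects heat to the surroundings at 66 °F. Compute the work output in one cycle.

W ≈ 278.2 kJ

T_C = 66 °F → (66 − 32) × 5/9 = 18.89 °C = 292.04 K.
The Carnot efficiency is η = 1 − T_C/T_H = 1 − 292.04/616.00 = 0.5259.
W = η·Q_H = 0.5259 × 529 = 278.2 kJ.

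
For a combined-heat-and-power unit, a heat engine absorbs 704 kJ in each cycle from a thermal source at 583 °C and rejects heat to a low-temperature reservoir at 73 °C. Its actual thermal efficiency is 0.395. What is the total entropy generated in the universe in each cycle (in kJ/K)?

ΔS_univ ≈ 0.408 kJ/K

T_H = 583 °C → 583 + 273.15 = 856.15 K.
T_C = 73 °C → 73 + 273.15 = 346.15 K.
W = η·Q_H = 0.395 × 704 = 278.1 kJ, so Q_C = Q_H − W = 425.9 kJ.
Entropy balance on the reservoirs: −Q_H/T_H = -0.8223 kJ/K, +Q_C/T_C = 1.230 kJ/K.
ΔS_univ = −Q_H/T_H + Q_C/T_C = 0.408 kJ/K (> 0, since η = 0.395 < η_Carnot = 0.596).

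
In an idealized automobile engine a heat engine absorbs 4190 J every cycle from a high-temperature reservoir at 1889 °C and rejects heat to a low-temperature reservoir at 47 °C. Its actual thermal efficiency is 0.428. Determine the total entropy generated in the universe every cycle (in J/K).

T_H = 1889 °C → 1889 + 273.15 = 2162.15 K.
T_C = 47 °C → 47 + 273.15 = 320.15 K.
W = η·Q_H = 0.428 × 4190 = 1793 J, so Q_C = Q_H − W = 2397 J.
Entropy balance on the reservoirs: −Q_H/T_H = -1.938 J/K, +Q_C/T_C = 7.486 J/K.
ΔS_univ = −Q_H/T_H + Q_C/T_C = 5.55 J/K (> 0, since η = 0.428 < η_Carnot = 0.852).

ΔS_univ ≈ 5.55 J/K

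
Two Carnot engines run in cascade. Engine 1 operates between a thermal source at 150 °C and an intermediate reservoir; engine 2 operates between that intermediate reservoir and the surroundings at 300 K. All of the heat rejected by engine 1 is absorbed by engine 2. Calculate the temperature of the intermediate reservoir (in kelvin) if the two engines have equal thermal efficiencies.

T_m ≈ 356 K

T_H = 150 °C → 150 + 273.15 = 423.15 K.
Equal efficiencies require 1 − T_m/T_H = 1 − T_C/T_m, i.e. T_m/T_H = T_C/T_m, so T_m = √(T_H·T_C) = √(423.15 × 300.00) = 356 K.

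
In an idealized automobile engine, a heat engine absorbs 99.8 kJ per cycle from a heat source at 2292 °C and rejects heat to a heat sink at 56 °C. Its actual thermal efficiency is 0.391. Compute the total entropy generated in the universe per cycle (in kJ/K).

ΔS_univ ≈ 0.146 kJ/K

T_H = 2292 °C → 2292 + 273.15 = 2565.15 K.
T_C = 56 °C → 56 + 273.15 = 329.15 K.
W = η·Q_H = 0.391 × 99.8 = 39.02 kJ, so Q_C = Q_H − W = 60.78 kJ.
Entropy balance on the reservoirs: −Q_H/T_H = -0.03891 kJ/K, +Q_C/T_C = 0.1847 kJ/K.
ΔS_univ = −Q_H/T_H + Q_C/T_C = 0.146 kJ/K (> 0, since η = 0.391 < η_Carnot = 0.872).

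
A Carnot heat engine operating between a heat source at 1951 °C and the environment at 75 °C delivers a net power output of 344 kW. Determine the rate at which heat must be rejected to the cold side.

T_H = 1951 °C → 1951 + 273.15 = 2224.15 K.
T_C = 75 °C → 75 + 273.15 = 348.15 K.
η_rev = 1 − T_C/T_H = 1 − 348.15/2224.15 = 0.8435.
Since Q_C/Q_H = T_C/T_H and Q_H = W/η, Q_C = W·T_C/(T_H − T_C) = 344 × 348.15/1876.00 = 63.84 kW.

Q̇_C ≈ 63.84 kW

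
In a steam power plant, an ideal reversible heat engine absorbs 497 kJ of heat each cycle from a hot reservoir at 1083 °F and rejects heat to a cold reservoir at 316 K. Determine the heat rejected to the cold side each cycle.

T_H = 1083 °F → (1083 − 32) × 5/9 = 583.89 °C = 857.04 K.
η_rev = 1 − T_C/T_H = 1 − 316.00/857.04 = 0.6313.
For a reversible cycle Q_C/Q_H = T_C/T_H, so Q_C = 497 × 316.00/857.04 = 183 kJ.

Q_C ≈ 183 kJ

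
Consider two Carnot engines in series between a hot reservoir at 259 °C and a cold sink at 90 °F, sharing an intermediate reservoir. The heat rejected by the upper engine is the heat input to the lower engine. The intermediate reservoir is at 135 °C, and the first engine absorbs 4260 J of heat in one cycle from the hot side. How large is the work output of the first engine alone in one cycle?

T_H = 259 °C → 259 + 273.15 = 532.15 K.
T_C = 90 °F → (90 − 32) × 5/9 = 32.22 °C = 305.37 K.
T_m = 135 °C → 135 + 273.15 = 408.15 K.
First-stage efficiency η₁ = 1 − T_m/T_H = 1 − 408.15/532.15 = 0.2330.
W₁ = η₁·Q_H = 0.2330 × 4260 = 992.7 J.

W₁ ≈ 992.7 J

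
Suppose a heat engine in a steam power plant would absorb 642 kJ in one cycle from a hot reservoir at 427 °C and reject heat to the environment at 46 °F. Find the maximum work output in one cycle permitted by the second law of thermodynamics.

T_H = 427 °C → 427 + 273.15 = 700.15 K.
T_C = 46 °F → (46 − 32) × 5/9 = 7.78 °C = 280.93 K.
The second-law ceiling is the Carnot efficiency, η_max = 1 − T_C/T_H = 1 − 280.93/700.15 = 0.5988.
W_max = η_max · Q_H = 0.5988 × 642 = 384 kJ.

W_max ≈ 384 kJ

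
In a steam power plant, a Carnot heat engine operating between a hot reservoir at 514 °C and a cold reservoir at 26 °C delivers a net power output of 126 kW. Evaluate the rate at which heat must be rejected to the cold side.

Q̇_C ≈ 77.24 kW

T_H = 514 °C → 514 + 273.15 = 787.15 K.
T_C = 26 °C → 26 + 273.15 = 299.15 K.
η_rev = 1 − T_C/T_H = 1 − 299.15/787.15 = 0.6200.
Since Q_C/Q_H = T_C/T_H and Q_H = W/η, Q_C = W·T_C/(T_H − T_C) = 126 × 299.15/488.00 = 77.24 kW.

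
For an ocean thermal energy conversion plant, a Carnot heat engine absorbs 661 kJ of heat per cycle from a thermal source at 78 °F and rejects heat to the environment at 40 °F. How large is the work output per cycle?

W ≈ 46.7 kJ

T_H = 78 °F → (78 − 32) × 5/9 = 25.56 °C = 298.71 K.
T_C = 40 °F → (40 − 32) × 5/9 = 4.44 °C = 277.59 K.
For a reversible engine, η = 1 − T_C/T_H = 1 − 277.59/298.71 = 0.0707.
W = η·Q_H = 0.0707 × 661 = 46.7 kJ.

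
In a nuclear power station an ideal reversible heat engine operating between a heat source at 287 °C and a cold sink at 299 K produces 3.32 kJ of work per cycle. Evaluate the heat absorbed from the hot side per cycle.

T_H = 287 °C → 287 + 273.15 = 560.15 K.
The Carnot efficiency is η = 1 − T_C/T_H = 1 − 299.00/560.15 = 0.4662.
Q_H = W/η = 3.32/0.4662 = 7.121 kJ.

Q_H ≈ 7.121 kJ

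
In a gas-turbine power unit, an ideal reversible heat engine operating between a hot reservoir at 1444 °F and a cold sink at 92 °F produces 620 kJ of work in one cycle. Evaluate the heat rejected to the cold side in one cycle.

T_H = 1444 °F → (1444 − 32) × 5/9 = 784.44 °C = 1057.59 K.
T_C = 92 °F → (92 − 32) × 5/9 = 33.33 °C = 306.48 K.
For a reversible engine, η = 1 − T_C/T_H = 1 − 306.48/1057.59 = 0.7102.
Since Q_C/Q_H = T_C/T_H and Q_H = W/η, Q_C = W·T_C/(T_H − T_C) = 620 × 306.48/751.11 = 253 kJ.

Q_C ≈ 253 kJ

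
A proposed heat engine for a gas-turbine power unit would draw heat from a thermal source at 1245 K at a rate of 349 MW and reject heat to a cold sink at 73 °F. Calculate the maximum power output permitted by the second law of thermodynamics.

T_C = 73 °F → (73 − 32) × 5/9 = 22.78 °C = 295.93 K.
The second-law ceiling is the Carnot efficiency, η_max = 1 − T_C/T_H = 1 − 295.93/1245.00 = 0.7623.
W_max = η_max · Q_H = 0.7623 × 349 = 266 MW.

Ẇ_max ≈ 266 MW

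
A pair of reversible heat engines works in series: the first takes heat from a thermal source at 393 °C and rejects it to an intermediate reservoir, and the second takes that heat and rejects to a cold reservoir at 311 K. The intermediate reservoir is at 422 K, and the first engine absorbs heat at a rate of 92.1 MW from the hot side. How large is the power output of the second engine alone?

Ẇ₂ ≈ 15.3 MW

T_H = 393 °C → 393 + 273.15 = 666.15 K.
Heat entering the second stage: Q_m = Q_H·(T_m/T_H) = 92.1 × 422.00/666.15 = 58.3 MW.
Second-stage efficiency η₂ = 1 − T_C/T_m = 1 − 311.00/422.00 = 0.2630, so W₂ = η₂·Q_m = 15.3 MW.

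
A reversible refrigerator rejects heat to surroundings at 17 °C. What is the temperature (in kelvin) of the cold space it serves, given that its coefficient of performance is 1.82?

T_H = 17 °C → 17 + 273.15 = 290.15 K.
COP_R = T_C/(T_H − T_C) ⇒ T_C = T_H·COP_R/(1 + COP_R) = 290.15 × 1.82/(1 + 1.82) = 187 K.

T_C ≈ 187 K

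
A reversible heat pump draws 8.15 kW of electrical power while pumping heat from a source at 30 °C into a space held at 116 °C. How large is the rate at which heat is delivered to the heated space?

T_H = 116 °C → 116 + 273.15 = 389.15 K.
T_C = 30 °C → 30 + 273.15 = 303.15 K.
For a reversible heat pump, COP_HP = T_H/(T_H − T_C) = 389.15/86.00 = 4.5250.
Q_H = COP_HP · W = 4.5250 × 8.15 = 36.9 kW.

Q̇_H ≈ 36.9 kW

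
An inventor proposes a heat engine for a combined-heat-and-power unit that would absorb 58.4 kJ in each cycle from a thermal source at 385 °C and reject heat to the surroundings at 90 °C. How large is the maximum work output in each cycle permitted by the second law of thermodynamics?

T_H = 385 °C → 385 + 273.15 = 658.15 K.
T_C = 90 °C → 90 + 273.15 = 363.15 K.
The upper bound on efficiency is η_max = 1 − T_C/T_H = 1 − 363.15/658.15 = 0.4482.
W_max = η_max · Q_H = 0.4482 × 58.4 = 26.2 kJ.

W_max ≈ 26.2 kJ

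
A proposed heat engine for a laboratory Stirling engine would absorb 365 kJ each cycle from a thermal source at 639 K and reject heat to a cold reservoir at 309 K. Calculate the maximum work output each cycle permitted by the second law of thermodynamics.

No engine can exceed the Carnot limit: η_max = 1 − T_C/T_H = 1 − 309.00/639.00 = 0.5164.
W_max = η_max · Q_H = 0.5164 × 365 = 188 kJ.

W_max ≈ 188 kJ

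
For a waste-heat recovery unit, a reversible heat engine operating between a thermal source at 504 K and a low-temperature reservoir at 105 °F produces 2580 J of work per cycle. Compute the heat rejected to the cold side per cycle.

T_C = 105 °F → (105 − 32) × 5/9 = 40.56 °C = 313.71 K.
η_rev = 1 − T_C/T_H = 1 − 313.71/504.00 = 0.3776.
Since Q_C/Q_H = T_C/T_H and Q_H = W/η, Q_C = W·T_C/(T_H − T_C) = 2580 × 313.71/190.29 = 4250 J.

Q_C ≈ 4250 J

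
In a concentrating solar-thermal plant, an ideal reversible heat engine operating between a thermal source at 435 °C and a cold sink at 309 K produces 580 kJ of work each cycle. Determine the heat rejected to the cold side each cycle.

T_H = 435 °C → 435 + 273.15 = 708.15 K.
For a reversible engine, η = 1 − T_C/T_H = 1 − 309.00/708.15 = 0.5637.
Since Q_C/Q_H = T_C/T_H and Q_H = W/η, Q_C = W·T_C/(T_H − T_C) = 580 × 309.00/399.15 = 449 kJ.

Q_C ≈ 449 kJ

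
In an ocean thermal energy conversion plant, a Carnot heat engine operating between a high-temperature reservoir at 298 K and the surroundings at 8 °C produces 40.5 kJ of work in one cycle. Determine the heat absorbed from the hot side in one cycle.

T_C = 8 °C → 8 + 273.15 = 281.15 K.
The Carnot efficiency is η = 1 − T_C/T_H = 1 − 281.15/298.00 = 0.0565.
Q_H = W/η = 40.5/0.0565 = 716 kJ.

Q_H ≈ 716 kJ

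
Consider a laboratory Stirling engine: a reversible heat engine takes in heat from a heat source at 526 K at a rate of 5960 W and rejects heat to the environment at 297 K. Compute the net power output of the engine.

Carnot efficiency: η = 1 − T_C/T_H = 1 − 297.00/526.00 = 0.4354.
W = η·Q_H = 0.4354 × 5960 = 2590 W.

Ẇ ≈ 2590 W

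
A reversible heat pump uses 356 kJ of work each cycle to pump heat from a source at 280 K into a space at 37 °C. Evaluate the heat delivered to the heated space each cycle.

Q_H ≈ 3660 kJ

T_H = 37 °C → 37 + 273.15 = 310.15 K.
COP_HP = T_H/(T_H − T_C) = 310.15/30.15 = 10.2869.
Q_H = COP_HP · W = 10.2869 × 356 = 3660 kJ.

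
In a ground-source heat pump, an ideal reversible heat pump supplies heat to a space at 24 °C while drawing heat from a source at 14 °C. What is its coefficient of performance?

T_H = 24 °C → 24 + 273.15 = 297.15 K.
T_C = 14 °C → 14 + 273.15 = 287.15 K.
For a reversible heat pump, COP_HP = T_H/(T_H − T_C) = 297.15/(297.15 − 287.15) = 29.7.

COP_HP ≈ 29.7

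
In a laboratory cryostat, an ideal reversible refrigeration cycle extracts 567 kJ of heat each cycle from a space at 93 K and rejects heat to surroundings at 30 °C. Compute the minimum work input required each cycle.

W_in ≈ 1280 kJ

T_H = 30 °C → 30 + 273.15 = 303.15 K.
The reversible coefficient of performance is COP_R = T_C/(T_H − T_C) = 93.00/210.15 = 0.4425.
W = Q_C/COP_R = 567/0.4425 = 1280 kJ.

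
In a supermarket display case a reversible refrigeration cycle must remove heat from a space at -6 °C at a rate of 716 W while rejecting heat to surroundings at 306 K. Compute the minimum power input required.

T_C = -6 °C → -6 + 273.15 = 267.15 K.
The reversible coefficient of performance is COP_R = T_C/(T_H − T_C) = 267.15/38.85 = 6.8764.
W = Q_C/COP_R = 716/6.8764 = 104 W.

Ẇ_in ≈ 104 W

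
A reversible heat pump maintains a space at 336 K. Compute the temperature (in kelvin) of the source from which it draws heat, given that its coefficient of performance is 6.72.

COP_HP = T_H/(T_H − T_C) ⇒ T_C = T_H·(COP_HP − 1)/COP_HP = 336.00 × (6.72 − 1)/6.72 = 286 K.

T_C ≈ 286 K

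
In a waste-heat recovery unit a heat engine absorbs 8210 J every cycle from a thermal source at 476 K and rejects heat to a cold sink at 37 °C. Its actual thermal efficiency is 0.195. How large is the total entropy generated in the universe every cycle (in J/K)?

T_C = 37 °C → 37 + 273.15 = 310.15 K.
W = η·Q_H = 0.195 × 8210 = 1601 J, so Q_C = Q_H − W = 6609 J.
The hot reservoir loses entropy Q_H/T_H = 8210/476.00 = 17.25 J/K; the cold reservoir gains Q_C/T_C = 6609/310.15 = 21.31 J/K.
ΔS_univ = −Q_H/T_H + Q_C/T_C = 4.06 J/K (> 0, since η = 0.195 < η_Carnot = 0.348).

ΔS_univ ≈ 4.06 J/K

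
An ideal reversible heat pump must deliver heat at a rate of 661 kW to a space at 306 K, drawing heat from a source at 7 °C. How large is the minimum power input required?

Ẇ_in ≈ 55.84 kW

T_C = 7 °C → 7 + 273.15 = 280.15 K.
Reversible heating COP: COP_HP = T_H/(T_H − T_C) = 306.00/25.85 = 11.8375.
W = Q_H/COP_HP = 661/11.8375 = 55.84 kW.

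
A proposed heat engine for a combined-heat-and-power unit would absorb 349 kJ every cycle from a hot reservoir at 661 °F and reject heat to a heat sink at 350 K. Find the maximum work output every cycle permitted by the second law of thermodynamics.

T_H = 661 °F → (661 − 32) × 5/9 = 349.44 °C = 622.59 K.
The second-law ceiling is the Carnot efficiency, η_max = 1 − T_C/T_H = 1 − 350.00/622.59 = 0.4378.
W_max = η_max · Q_H = 0.4378 × 349 = 152.8 kJ.

W_max ≈ 152.8 kJ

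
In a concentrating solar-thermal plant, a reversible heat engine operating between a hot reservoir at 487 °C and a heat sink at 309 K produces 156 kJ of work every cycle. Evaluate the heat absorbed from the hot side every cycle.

T_H = 487 °C → 487 + 273.15 = 760.15 K.
Since the cycle is reversible, η = 1 − T_C/T_H = 1 − 309.00/760.15 = 0.5935.
Q_H = W/η = 156/0.5935 = 263 kJ.

Q_H ≈ 263 kJ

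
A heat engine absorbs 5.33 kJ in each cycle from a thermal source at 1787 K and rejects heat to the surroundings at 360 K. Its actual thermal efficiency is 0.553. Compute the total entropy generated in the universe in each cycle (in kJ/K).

W = η·Q_H = 0.553 × 5.33 = 2.947 kJ, so Q_C = Q_H − W = 2.383 kJ.
Reservoir entropy changes: ΔS_H = −Q_H/T_H = −5.33/1787.00 = -0.002983 kJ/K and ΔS_C = +Q_C/T_C = 2.383/360.00 = 0.006618 kJ/K.
ΔS_univ = −Q_H/T_H + Q_C/T_C = 0.00364 kJ/K (> 0, since η = 0.553 < η_Carnot = 0.799).

ΔS_univ ≈ 0.00364 kJ/K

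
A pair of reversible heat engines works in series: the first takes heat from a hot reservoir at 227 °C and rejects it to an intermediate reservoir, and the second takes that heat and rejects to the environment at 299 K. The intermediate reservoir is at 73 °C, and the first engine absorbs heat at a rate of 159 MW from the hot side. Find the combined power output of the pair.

Ẇ_total ≈ 63.9 MW

T_H = 227 °C → 227 + 273.15 = 500.15 K.
Two reversible stages in series are equivalent to a single Carnot engine between T_H and T_C, so η_total = 1 − T_C/T_H = 1 − 299.00/500.15 = 0.4022.
W_total = η_total · Q_H = 0.4022 × 159 = 63.9 MW.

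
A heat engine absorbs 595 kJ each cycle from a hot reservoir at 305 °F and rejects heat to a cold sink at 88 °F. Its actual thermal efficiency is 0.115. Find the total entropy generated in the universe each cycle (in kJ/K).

ΔS_univ ≈ 0.330 kJ/K

T_H = 305 °F → (305 − 32) × 5/9 = 151.67 °C = 424.82 K.
T_C = 88 °F → (88 − 32) × 5/9 = 31.11 °C = 304.26 K.
W = η·Q_H = 0.115 × 595 = 68.42 kJ, so Q_C = Q_H − W = 526.6 kJ.
The hot reservoir loses entropy Q_H/T_H = 595/424.82 = 1.401 kJ/K; the cold reservoir gains Q_C/T_C = 526.6/304.26 = 1.731 kJ/K.
ΔS_univ = −Q_H/T_H + Q_C/T_C = 0.330 kJ/K (> 0, since η = 0.115 < η_Carnot = 0.284).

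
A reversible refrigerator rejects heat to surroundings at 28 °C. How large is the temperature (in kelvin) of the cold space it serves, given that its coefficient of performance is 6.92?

T_C ≈ 263 K

T_H = 28 °C → 28 + 273.15 = 301.15 K.
COP_R = T_C/(T_H − T_C) ⇒ T_C = T_H·COP_R/(1 + COP_R) = 301.15 × 6.92/(1 + 6.92) = 263 K.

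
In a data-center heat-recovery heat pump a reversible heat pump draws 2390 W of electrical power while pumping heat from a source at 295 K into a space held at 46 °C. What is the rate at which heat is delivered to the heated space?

T_H = 46 °C → 46 + 273.15 = 319.15 K.
Reversible heating COP: COP_HP = T_H/(T_H − T_C) = 319.15/24.15 = 13.2153.
Q_H = COP_HP · W = 13.2153 × 2390 = 31600 W.

Q̇_H ≈ 31600 W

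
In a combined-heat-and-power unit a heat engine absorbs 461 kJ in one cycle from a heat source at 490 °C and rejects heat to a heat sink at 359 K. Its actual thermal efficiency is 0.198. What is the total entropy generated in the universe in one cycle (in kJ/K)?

T_H = 490 °C → 490 + 273.15 = 763.15 K.
W = η·Q_H = 0.198 × 461 = 91.28 kJ, so Q_C = Q_H − W = 369.7 kJ.
The hot reservoir loses entropy Q_H/T_H = 461/763.15 = 0.6041 kJ/K; the cold reservoir gains Q_C/T_C = 369.7/359.00 = 1.030 kJ/K.
ΔS_univ = −Q_H/T_H + Q_C/T_C = 0.426 kJ/K (> 0, since η = 0.198 < η_Carnot = 0.530).

ΔS_univ ≈ 0.426 kJ/K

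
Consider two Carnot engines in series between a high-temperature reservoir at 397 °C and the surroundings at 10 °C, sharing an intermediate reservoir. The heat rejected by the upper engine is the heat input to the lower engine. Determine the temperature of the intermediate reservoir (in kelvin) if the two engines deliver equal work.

T_m ≈ 477 K

T_H = 397 °C → 397 + 273.15 = 670.15 K.
T_C = 10 °C → 10 + 273.15 = 283.15 K.
For reversible stages Q_m = Q_H·(T_m/T_H). Setting W₁ = Q_H(1 − T_m/T_H) equal to W₂ = Q_m(1 − T_C/T_m) = Q_H·(T_m − T_C)/T_H gives T_H − T_m = T_m − T_C, so T_m = (T_H + T_C)/2 = (670.15 + 283.15)/2 = 477 K.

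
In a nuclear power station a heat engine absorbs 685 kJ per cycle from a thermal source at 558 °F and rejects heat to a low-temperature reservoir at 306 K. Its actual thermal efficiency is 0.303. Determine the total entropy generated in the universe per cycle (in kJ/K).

T_H = 558 °F → (558 − 32) × 5/9 = 292.22 °C = 565.37 K.
W = η·Q_H = 0.303 × 685 = 207.6 kJ, so Q_C = Q_H − W = 477.4 kJ.
The hot reservoir loses entropy Q_H/T_H = 685/565.37 = 1.212 kJ/K; the cold reservoir gains Q_C/T_C = 477.4/306.00 = 1.560 kJ/K.
ΔS_univ = −Q_H/T_H + Q_C/T_C = 0.349 kJ/K (> 0, since η = 0.303 < η_Carnot = 0.459).

ΔS_univ ≈ 0.349 kJ/K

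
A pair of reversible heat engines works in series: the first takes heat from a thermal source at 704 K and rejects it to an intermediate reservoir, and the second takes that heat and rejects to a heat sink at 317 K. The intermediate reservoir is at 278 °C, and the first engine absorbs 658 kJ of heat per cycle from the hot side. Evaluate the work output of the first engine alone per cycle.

T_m = 278 °C → 278 + 273.15 = 551.15 K.
First-stage efficiency η₁ = 1 − T_m/T_H = 1 − 551.15/704.00 = 0.2171.
W₁ = η₁·Q_H = 0.2171 × 658 = 142.9 kJ.

W₁ ≈ 142.9 kJ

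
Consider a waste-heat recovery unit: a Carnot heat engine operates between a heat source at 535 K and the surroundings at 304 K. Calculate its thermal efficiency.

η ≈ 0.432

For a reversible engine, η = 1 − T_C/T_H = 1 − 304.00/535.00 = 0.432.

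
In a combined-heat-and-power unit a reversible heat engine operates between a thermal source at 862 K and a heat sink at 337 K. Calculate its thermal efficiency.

Carnot efficiency: η = 1 − T_C/T_H = 1 − 337.00/862.00 = 0.6090.

η ≈ 0.6090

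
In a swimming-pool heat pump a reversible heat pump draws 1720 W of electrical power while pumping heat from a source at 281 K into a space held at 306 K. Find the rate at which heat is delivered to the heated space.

For a reversible heat pump, COP_HP = T_H/(T_H − T_C) = 306.00/25.00 = 12.2400.
Q_H = COP_HP · W = 12.2400 × 1720 = 21100 W.

Q̇_H ≈ 21100 W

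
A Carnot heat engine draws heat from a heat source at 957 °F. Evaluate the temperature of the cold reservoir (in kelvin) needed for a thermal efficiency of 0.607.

T_H = 957 °F → (957 − 32) × 5/9 = 513.89 °C = 787.04 K.
From η = 1 − T_C/T_H, T_C = T_H·(1 − η) = 787.04 × (1 − 0.607) = 309 K.

T_C ≈ 309 K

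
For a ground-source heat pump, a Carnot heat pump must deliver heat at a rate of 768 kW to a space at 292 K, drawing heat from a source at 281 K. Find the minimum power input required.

For a reversible heat pump, COP_HP = T_H/(T_H − T_C) = 292.00/11.00 = 26.5455.
W = Q_H/COP_HP = 768/26.5455 = 28.93 kW.

Ẇ_in ≈ 28.93 kW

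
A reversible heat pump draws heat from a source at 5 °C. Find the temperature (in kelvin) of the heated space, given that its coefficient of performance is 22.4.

T_H ≈ 291.1 K

T_C = 5 °C → 5 + 273.15 = 278.15 K.
COP_HP = T_H/(T_H − T_C) ⇒ T_H = T_C·COP_HP/(COP_HP − 1) = 278.15 × 22.4/(22.4 − 1) = 291.1 K.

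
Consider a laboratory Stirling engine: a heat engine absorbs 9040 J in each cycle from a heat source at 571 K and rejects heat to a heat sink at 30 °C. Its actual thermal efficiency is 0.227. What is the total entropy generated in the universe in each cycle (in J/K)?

T_C = 30 °C → 30 + 273.15 = 303.15 K.
W = η·Q_H = 0.227 × 9040 = 2052 J, so Q_C = Q_H − W = 6988 J.
The hot reservoir loses entropy Q_H/T_H = 9040/571.00 = 15.83 J/K; the cold reservoir gains Q_C/T_C = 6988/303.15 = 23.05 J/K.
ΔS_univ = −Q_H/T_H + Q_C/T_C = 7.22 J/K (> 0, since η = 0.227 < η_Carnot = 0.469).

ΔS_univ ≈ 7.22 J/K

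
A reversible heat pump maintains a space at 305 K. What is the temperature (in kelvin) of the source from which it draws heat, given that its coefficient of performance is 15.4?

COP_HP = T_H/(T_H − T_C) ⇒ T_C = T_H·(COP_HP − 1)/COP_HP = 305.00 × (15.4 − 1)/15.4 = 285 K.

T_C ≈ 285 K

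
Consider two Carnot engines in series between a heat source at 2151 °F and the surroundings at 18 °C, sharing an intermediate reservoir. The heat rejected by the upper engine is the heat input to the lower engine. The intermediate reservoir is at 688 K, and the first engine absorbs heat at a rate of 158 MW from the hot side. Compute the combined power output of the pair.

Ẇ_total ≈ 126 MW

T_H = 2151 °F → (2151 − 32) × 5/9 = 1177.22 °C = 1450.37 K.
T_C = 18 °C → 18 + 273.15 = 291.15 K.
Two reversible stages in series are equivalent to a single Carnot engine between T_H and T_C, so η_total = 1 − T_C/T_H = 1 − 291.15/1450.37 = 0.7993.
W_total = η_total · Q_H = 0.7993 × 158 = 126 MW.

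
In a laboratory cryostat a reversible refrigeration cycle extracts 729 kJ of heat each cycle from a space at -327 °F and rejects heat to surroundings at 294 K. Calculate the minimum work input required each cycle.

W_in ≈ 2180 kJ

T_C = -327 °F → (-327 − 32) × 5/9 = -199.44 °C = 73.71 K.
For a reversible refrigerator, COP_R = T_C/(T_H − T_C) = 73.71/220.29 = 0.3346.
W = Q_C/COP_R = 729/0.3346 = 2180 kJ.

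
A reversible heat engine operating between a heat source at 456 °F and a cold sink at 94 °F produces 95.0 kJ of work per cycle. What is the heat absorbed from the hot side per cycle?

T_H = 456 °F → (456 − 32) × 5/9 = 235.56 °C = 508.71 K.
T_C = 94 °F → (94 − 32) × 5/9 = 34.44 °C = 307.59 K.
The Carnot efficiency is η = 1 − T_C/T_H = 1 − 307.59/508.71 = 0.3953.
Q_H = W/η = 95.0/0.3953 = 240 kJ.

Q_H ≈ 240 kJ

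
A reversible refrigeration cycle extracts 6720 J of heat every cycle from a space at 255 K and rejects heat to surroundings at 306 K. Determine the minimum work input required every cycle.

W_in ≈ 1340 J

For a reversible refrigerator, COP_R = T_C/(T_H − T_C) = 255.00/51.00 = 5.0000.
W = Q_C/COP_R = 6720/5.0000 = 1340 J.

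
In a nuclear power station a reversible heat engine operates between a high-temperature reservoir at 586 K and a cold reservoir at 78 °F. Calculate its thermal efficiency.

η ≈ 0.490

T_C = 78 °F → (78 − 32) × 5/9 = 25.56 °C = 298.71 K.
η_rev = 1 − T_C/T_H = 1 − 298.71/586.00 = 0.490.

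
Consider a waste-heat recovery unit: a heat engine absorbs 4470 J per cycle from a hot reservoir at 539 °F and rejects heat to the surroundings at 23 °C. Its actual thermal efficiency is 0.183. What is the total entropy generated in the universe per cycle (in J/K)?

ΔS_univ ≈ 4.27 J/K

T_H = 539 °F → (539 − 32) × 5/9 = 281.67 °C = 554.82 K.
T_C = 23 °C → 23 + 273.15 = 296.15 K.
W = η·Q_H = 0.183 × 4470 = 818.0 J, so Q_C = Q_H − W = 3652 J.
Reservoir entropy changes: ΔS_H = −Q_H/T_H = −4470/554.82 = -8.057 J/K and ΔS_C = +Q_C/T_C = 3652/296.15 = 12.33 J/K.
ΔS_univ = −Q_H/T_H + Q_C/T_C = 4.27 J/K (> 0, since η = 0.183 < η_Carnot = 0.466).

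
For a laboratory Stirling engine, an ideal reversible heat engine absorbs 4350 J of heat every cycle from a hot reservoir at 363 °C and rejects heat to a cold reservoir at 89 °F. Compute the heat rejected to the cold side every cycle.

Q_C ≈ 2080 J

T_H = 363 °C → 363 + 273.15 = 636.15 K.
T_C = 89 °F → (89 − 32) × 5/9 = 31.67 °C = 304.82 K.
η_rev = 1 − T_C/T_H = 1 − 304.82/636.15 = 0.5208.
For a reversible cycle Q_C/Q_H = T_C/T_H, so Q_C = 4350 × 304.82/636.15 = 2080 J.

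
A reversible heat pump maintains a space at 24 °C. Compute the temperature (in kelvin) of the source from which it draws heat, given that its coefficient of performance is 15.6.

T_H = 24 °C → 24 + 273.15 = 297.15 K.
COP_HP = T_H/(T_H − T_C) ⇒ T_C = T_H·(COP_HP − 1)/COP_HP = 297.15 × (15.6 − 1)/15.6 = 278.1 K.

T_C ≈ 278.1 K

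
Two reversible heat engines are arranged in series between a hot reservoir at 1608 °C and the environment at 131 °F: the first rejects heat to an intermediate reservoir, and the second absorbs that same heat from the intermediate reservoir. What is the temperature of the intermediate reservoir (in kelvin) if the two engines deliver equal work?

T_m ≈ 1105 K

T_H = 1608 °C → 1608 + 273.15 = 1881.15 K.
T_C = 131 °F → (131 − 32) × 5/9 = 55.00 °C = 328.15 K.
For reversible stages Q_m = Q_H·(T_m/T_H). Setting W₁ = Q_H(1 − T_m/T_H) equal to W₂ = Q_m(1 − T_C/T_m) = Q_H·(T_m − T_C)/T_H gives T_H − T_m = T_m − T_C, so T_m = (T_H + T_C)/2 = (1881.15 + 328.15)/2 = 1105 K.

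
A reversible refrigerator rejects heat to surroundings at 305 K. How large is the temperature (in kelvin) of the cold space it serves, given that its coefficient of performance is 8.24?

T_C ≈ 272.0 K

COP_R = T_C/(T_H − T_C) ⇒ T_C = T_H·COP_R/(1 + COP_R) = 305.00 × 8.24/(1 + 8.24) = 272.0 K.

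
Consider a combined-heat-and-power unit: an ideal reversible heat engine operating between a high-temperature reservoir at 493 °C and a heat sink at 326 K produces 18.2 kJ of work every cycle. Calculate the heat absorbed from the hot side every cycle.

T_H = 493 °C → 493 + 273.15 = 766.15 K.
η_rev = 1 − T_C/T_H = 1 − 326.00/766.15 = 0.5745.
Q_H = W/η = 18.2/0.5745 = 31.7 kJ.

Q_H ≈ 31.7 kJ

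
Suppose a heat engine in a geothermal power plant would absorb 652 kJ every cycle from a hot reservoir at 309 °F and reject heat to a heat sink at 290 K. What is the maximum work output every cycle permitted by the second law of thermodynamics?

T_H = 309 °F → (309 − 32) × 5/9 = 153.89 °C = 427.04 K.
No engine can exceed the Carnot limit: η_max = 1 − T_C/T_H = 1 − 290.00/427.04 = 0.3209.
W_max = η_max · Q_H = 0.3209 × 652 = 209 kJ.

W_max ≈ 209 kJ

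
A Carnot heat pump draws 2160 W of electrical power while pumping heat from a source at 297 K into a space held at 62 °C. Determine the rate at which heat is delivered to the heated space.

Q̇_H ≈ 18980 W

T_H = 62 °C → 62 + 273.15 = 335.15 K.
For a reversible heat pump, COP_HP = T_H/(T_H − T_C) = 335.15/38.15 = 8.7851.
Q_H = COP_HP · W = 8.7851 × 2160 = 18980 W.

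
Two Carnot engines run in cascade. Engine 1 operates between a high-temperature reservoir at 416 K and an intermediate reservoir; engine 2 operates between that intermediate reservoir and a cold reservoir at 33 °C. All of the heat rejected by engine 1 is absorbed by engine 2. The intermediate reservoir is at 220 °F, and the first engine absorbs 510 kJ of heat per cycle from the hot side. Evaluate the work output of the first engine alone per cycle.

T_C = 33 °C → 33 + 273.15 = 306.15 K.
T_m = 220 °F → (220 − 32) × 5/9 = 104.44 °C = 377.59 K.
First-stage efficiency η₁ = 1 − T_m/T_H = 1 − 377.59/416.00 = 0.0923.
W₁ = η₁·Q_H = 0.0923 × 510 = 47.1 kJ.

W₁ ≈ 47.1 kJ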